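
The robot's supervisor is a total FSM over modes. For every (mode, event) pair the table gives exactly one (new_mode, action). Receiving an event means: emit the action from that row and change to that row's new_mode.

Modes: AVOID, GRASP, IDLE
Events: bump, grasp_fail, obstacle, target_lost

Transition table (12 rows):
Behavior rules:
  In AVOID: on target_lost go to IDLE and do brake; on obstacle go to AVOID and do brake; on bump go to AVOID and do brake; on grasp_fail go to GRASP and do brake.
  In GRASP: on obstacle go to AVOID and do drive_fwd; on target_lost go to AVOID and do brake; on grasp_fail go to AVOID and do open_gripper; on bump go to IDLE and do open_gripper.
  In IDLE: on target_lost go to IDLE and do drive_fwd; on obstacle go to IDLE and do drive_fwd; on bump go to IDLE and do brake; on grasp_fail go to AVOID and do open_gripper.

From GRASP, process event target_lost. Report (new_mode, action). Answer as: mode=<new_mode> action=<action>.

mode=AVOID action=brake

current mode = GRASP; filter table to that mode:
  (GRASP, obstacle) → (AVOID, drive_fwd)
  (GRASP, target_lost) → (AVOID, brake)  ← event matches
  (GRASP, grasp_fail) → (AVOID, open_gripper)
  (GRASP, bump) → (IDLE, open_gripper)
event = target_lost selects (AVOID, brake)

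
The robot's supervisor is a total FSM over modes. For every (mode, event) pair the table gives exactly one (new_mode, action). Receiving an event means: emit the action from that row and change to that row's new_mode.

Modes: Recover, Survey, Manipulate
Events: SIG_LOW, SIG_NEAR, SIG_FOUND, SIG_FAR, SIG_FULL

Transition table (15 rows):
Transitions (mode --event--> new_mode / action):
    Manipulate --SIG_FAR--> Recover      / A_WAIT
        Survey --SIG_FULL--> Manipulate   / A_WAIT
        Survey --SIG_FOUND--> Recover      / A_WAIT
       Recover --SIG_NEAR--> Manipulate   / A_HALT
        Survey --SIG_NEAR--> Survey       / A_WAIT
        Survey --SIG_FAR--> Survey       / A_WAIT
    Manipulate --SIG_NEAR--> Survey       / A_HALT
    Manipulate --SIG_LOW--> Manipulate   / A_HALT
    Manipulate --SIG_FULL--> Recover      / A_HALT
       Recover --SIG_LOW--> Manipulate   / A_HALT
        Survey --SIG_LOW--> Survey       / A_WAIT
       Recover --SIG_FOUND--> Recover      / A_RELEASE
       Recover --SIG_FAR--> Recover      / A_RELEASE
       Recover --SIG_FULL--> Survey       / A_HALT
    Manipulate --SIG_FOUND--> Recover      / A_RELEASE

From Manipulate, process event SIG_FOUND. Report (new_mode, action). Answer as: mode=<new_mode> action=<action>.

mode=Recover action=A_RELEASE

current mode = Manipulate; filter table to that mode:
  (Manipulate, SIG_FAR) → (Recover, A_WAIT)
  (Manipulate, SIG_NEAR) → (Survey, A_HALT)
  (Manipulate, SIG_LOW) → (Manipulate, A_HALT)
  (Manipulate, SIG_FULL) → (Recover, A_HALT)
  (Manipulate, SIG_FOUND) → (Recover, A_RELEASE)  ← event matches
event = SIG_FOUND selects (Recover, A_RELEASE)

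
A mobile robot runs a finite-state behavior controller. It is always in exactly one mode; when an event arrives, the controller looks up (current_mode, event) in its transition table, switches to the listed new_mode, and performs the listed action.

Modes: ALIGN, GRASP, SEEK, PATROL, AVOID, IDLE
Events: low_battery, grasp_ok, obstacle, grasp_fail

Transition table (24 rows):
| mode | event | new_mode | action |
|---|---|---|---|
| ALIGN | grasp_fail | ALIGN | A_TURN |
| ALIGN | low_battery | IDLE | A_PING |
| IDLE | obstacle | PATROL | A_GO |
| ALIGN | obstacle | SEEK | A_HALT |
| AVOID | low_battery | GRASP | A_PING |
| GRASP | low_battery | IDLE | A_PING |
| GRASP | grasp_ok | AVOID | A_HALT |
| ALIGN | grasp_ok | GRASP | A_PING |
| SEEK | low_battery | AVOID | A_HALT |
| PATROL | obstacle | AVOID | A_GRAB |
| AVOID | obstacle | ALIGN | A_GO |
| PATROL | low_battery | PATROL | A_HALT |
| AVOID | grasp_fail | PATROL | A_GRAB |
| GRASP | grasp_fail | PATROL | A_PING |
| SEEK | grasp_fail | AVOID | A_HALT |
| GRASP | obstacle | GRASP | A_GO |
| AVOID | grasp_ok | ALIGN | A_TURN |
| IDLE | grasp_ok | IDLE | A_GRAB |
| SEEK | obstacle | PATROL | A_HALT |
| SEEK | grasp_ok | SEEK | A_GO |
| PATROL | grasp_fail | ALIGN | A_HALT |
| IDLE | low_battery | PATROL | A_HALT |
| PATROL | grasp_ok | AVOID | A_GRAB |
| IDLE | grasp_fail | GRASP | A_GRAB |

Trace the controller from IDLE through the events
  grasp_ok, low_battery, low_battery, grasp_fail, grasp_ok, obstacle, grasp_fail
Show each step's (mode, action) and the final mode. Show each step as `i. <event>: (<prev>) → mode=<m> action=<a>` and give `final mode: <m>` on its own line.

final mode: PATROL

1. grasp_ok: (IDLE) → mode=IDLE action=A_GRAB
2. low_battery: (IDLE) → mode=PATROL action=A_HALT
3. low_battery: (PATROL) → mode=PATROL action=A_HALT
4. grasp_fail: (PATROL) → mode=ALIGN action=A_HALT
5. grasp_ok: (ALIGN) → mode=GRASP action=A_PING
6. obstacle: (GRASP) → mode=GRASP action=A_GO
7. grasp_fail: (GRASP) → mode=PATROL action=A_PING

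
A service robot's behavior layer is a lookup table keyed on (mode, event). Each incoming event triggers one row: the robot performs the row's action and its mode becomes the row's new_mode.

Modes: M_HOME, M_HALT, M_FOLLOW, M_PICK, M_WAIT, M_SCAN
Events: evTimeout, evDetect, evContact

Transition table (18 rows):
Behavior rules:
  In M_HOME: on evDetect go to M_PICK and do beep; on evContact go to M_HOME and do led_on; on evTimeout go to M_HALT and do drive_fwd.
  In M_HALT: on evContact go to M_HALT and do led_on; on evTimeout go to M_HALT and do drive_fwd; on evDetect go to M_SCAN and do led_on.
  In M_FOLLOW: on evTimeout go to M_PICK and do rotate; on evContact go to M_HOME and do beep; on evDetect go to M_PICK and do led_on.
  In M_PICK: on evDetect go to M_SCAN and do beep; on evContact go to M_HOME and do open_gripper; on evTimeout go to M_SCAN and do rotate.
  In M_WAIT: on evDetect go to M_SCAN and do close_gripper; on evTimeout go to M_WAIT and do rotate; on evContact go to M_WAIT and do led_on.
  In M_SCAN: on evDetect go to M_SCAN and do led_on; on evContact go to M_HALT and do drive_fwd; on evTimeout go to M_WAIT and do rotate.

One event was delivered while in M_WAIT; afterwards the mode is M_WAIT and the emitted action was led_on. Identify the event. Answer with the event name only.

try evTimeout: (M_WAIT, evTimeout) → (M_WAIT, rotate)
try evDetect: (M_WAIT, evDetect) → (M_SCAN, close_gripper)
try evContact: (M_WAIT, evContact) → (M_WAIT, led_on)  ← matches

evContact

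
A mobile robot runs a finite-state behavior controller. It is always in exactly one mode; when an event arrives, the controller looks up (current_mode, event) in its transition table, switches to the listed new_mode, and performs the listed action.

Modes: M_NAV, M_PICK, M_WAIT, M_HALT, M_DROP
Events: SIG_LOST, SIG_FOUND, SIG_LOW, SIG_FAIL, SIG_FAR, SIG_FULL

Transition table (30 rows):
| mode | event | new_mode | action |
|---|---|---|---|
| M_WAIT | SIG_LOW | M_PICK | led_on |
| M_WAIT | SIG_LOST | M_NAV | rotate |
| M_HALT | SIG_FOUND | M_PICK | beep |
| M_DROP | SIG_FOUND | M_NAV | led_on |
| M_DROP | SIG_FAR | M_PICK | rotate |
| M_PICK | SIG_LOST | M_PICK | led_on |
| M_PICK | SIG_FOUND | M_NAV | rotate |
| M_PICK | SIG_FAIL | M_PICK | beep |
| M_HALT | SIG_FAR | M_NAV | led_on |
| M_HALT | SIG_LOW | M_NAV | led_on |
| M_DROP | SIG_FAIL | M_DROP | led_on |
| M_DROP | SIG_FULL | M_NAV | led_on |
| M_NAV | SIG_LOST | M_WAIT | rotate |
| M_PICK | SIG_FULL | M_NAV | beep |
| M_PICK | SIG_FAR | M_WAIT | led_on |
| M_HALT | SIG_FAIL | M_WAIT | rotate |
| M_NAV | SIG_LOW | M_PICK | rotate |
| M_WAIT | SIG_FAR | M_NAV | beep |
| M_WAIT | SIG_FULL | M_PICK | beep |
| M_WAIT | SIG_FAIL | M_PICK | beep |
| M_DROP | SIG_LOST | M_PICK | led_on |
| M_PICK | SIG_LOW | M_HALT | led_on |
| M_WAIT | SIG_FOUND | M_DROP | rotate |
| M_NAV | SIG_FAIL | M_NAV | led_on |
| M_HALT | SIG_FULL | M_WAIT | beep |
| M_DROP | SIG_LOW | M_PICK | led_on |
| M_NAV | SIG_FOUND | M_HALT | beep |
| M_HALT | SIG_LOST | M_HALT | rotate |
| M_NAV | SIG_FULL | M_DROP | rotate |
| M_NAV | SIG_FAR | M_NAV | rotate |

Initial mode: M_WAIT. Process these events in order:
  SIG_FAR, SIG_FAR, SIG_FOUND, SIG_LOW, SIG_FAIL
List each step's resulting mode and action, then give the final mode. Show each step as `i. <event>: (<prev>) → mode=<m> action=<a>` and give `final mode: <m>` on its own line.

final mode: M_NAV

1. SIG_FAR: (M_WAIT) → mode=M_NAV action=beep
2. SIG_FAR: (M_NAV) → mode=M_NAV action=rotate
3. SIG_FOUND: (M_NAV) → mode=M_HALT action=beep
4. SIG_LOW: (M_HALT) → mode=M_NAV action=led_on
5. SIG_FAIL: (M_NAV) → mode=M_NAV action=led_on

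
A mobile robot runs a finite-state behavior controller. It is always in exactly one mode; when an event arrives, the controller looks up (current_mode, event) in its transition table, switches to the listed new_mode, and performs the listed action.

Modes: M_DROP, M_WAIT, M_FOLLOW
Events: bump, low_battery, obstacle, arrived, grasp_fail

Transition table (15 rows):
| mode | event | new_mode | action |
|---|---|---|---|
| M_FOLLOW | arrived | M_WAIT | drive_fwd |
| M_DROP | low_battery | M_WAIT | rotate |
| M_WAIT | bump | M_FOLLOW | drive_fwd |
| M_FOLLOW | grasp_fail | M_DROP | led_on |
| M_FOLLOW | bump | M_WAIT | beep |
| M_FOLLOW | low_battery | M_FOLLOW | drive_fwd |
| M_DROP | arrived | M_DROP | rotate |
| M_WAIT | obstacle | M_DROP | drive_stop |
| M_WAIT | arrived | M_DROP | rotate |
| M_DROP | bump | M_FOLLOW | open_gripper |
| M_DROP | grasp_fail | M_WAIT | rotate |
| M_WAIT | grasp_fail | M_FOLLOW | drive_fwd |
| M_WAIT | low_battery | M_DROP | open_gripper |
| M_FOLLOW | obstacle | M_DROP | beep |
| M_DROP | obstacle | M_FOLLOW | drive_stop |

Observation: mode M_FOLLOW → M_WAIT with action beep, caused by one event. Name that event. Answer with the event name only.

bump

try bump: (M_FOLLOW, bump) → (M_WAIT, beep)  ← matches
try low_battery: (M_FOLLOW, low_battery) → (M_FOLLOW, drive_fwd)
try obstacle: (M_FOLLOW, obstacle) → (M_DROP, beep)
try arrived: (M_FOLLOW, arrived) → (M_WAIT, drive_fwd)
try grasp_fail: (M_FOLLOW, grasp_fail) → (M_DROP, led_on)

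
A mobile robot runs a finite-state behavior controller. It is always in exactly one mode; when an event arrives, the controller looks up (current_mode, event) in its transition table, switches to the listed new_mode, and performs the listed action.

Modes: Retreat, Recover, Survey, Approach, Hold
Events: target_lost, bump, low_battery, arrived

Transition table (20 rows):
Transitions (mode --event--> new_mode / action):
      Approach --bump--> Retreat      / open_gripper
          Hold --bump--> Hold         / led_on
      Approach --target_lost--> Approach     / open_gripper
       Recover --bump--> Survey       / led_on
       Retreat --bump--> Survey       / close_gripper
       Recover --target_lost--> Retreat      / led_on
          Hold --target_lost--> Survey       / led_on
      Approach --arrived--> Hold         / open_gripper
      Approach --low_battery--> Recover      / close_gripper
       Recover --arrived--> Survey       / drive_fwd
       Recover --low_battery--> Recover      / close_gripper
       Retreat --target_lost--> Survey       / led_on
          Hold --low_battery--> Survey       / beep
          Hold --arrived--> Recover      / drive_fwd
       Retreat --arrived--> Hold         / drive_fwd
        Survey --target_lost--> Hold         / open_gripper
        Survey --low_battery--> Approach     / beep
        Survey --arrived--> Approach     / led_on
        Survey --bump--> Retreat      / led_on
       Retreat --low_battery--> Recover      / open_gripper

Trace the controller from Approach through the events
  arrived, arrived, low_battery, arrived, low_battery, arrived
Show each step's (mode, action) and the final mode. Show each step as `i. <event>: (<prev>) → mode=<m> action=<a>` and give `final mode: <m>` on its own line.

final mode: Hold

1. arrived: (Approach) → mode=Hold action=open_gripper
2. arrived: (Hold) → mode=Recover action=drive_fwd
3. low_battery: (Recover) → mode=Recover action=close_gripper
4. arrived: (Recover) → mode=Survey action=drive_fwd
5. low_battery: (Survey) → mode=Approach action=beep
6. arrived: (Approach) → mode=Hold action=open_gripper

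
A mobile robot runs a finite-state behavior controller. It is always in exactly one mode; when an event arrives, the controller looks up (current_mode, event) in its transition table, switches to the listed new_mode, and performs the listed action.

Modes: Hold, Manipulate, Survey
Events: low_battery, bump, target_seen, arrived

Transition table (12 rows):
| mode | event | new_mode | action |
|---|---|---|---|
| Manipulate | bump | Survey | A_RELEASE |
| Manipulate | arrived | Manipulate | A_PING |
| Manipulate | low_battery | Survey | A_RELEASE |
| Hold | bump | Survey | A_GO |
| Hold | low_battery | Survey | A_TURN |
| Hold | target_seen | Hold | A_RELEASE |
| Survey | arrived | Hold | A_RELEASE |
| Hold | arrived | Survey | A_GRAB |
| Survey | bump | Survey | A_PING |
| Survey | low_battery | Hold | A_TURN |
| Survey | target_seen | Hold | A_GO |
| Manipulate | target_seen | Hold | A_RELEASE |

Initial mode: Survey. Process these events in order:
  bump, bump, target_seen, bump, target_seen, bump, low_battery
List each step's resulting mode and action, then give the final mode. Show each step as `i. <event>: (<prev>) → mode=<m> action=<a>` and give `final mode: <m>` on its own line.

final mode: Hold

1. bump: (Survey) → mode=Survey action=A_PING
2. bump: (Survey) → mode=Survey action=A_PING
3. target_seen: (Survey) → mode=Hold action=A_GO
4. bump: (Hold) → mode=Survey action=A_GO
5. target_seen: (Survey) → mode=Hold action=A_GO
6. bump: (Hold) → mode=Survey action=A_GO
7. low_battery: (Survey) → mode=Hold action=A_TURN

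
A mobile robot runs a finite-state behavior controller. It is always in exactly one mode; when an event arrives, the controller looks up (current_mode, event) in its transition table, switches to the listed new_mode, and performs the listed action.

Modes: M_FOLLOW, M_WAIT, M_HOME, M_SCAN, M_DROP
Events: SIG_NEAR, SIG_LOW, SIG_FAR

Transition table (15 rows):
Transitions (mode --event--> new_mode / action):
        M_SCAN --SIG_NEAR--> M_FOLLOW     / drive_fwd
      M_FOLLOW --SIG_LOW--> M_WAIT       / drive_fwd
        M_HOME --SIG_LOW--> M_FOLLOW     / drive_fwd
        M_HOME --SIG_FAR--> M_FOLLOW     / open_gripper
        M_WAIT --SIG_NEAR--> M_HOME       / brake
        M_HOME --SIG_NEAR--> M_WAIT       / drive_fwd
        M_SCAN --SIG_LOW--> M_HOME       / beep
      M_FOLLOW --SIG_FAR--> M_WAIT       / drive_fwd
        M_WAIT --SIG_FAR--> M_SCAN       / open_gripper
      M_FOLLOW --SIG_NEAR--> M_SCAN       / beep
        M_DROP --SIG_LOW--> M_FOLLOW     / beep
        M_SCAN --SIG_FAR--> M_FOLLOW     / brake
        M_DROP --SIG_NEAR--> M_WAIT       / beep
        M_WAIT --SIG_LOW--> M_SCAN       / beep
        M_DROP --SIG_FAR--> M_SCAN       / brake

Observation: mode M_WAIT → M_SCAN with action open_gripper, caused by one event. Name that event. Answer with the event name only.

SIG_FAR

try SIG_NEAR: (M_WAIT, SIG_NEAR) → (M_HOME, brake)
try SIG_LOW: (M_WAIT, SIG_LOW) → (M_SCAN, beep)
try SIG_FAR: (M_WAIT, SIG_FAR) → (M_SCAN, open_gripper)  ← matches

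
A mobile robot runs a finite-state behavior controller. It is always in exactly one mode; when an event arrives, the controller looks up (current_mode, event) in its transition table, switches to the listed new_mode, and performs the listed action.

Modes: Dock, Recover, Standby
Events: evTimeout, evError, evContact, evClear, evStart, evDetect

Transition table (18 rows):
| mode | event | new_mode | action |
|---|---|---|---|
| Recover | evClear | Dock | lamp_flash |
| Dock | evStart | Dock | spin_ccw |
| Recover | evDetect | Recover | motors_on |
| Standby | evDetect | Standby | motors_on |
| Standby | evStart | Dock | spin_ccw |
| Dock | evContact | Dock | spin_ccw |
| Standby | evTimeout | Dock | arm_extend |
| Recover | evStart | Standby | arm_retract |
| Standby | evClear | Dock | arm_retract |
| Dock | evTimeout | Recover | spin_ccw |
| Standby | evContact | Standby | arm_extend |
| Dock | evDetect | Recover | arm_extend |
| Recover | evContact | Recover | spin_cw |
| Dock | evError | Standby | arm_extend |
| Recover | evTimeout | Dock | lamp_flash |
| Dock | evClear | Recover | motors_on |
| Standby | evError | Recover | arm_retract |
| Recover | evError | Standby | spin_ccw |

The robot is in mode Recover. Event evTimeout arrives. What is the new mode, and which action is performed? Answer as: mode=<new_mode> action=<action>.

current mode = Recover; filter table to that mode:
  (Recover, evClear) → (Dock, lamp_flash)
  (Recover, evDetect) → (Recover, motors_on)
  (Recover, evStart) → (Standby, arm_retract)
  (Recover, evContact) → (Recover, spin_cw)
  (Recover, evTimeout) → (Dock, lamp_flash)  ← event matches
  (Recover, evError) → (Standby, spin_ccw)
event = evTimeout selects (Dock, lamp_flash)

mode=Dock action=lamp_flash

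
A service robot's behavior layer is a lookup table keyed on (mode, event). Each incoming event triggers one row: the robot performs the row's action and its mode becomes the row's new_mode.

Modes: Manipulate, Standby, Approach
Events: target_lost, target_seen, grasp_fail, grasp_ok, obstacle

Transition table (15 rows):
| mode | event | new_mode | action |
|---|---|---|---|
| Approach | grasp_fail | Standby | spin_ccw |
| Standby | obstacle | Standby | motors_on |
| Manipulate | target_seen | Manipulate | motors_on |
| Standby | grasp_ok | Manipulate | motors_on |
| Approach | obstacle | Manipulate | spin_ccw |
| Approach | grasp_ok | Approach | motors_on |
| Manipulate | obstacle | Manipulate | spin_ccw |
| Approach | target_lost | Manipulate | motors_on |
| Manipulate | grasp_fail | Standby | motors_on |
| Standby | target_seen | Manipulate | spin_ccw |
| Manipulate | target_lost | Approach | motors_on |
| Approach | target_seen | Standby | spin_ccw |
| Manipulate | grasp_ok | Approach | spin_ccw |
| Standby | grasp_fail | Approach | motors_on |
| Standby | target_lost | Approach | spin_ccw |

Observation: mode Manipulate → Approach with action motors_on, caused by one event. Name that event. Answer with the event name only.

target_lost

try target_lost: (Manipulate, target_lost) → (Approach, motors_on)  ← matches
try target_seen: (Manipulate, target_seen) → (Manipulate, motors_on)
try grasp_fail: (Manipulate, grasp_fail) → (Standby, motors_on)
try grasp_ok: (Manipulate, grasp_ok) → (Approach, spin_ccw)
try obstacle: (Manipulate, obstacle) → (Manipulate, spin_ccw)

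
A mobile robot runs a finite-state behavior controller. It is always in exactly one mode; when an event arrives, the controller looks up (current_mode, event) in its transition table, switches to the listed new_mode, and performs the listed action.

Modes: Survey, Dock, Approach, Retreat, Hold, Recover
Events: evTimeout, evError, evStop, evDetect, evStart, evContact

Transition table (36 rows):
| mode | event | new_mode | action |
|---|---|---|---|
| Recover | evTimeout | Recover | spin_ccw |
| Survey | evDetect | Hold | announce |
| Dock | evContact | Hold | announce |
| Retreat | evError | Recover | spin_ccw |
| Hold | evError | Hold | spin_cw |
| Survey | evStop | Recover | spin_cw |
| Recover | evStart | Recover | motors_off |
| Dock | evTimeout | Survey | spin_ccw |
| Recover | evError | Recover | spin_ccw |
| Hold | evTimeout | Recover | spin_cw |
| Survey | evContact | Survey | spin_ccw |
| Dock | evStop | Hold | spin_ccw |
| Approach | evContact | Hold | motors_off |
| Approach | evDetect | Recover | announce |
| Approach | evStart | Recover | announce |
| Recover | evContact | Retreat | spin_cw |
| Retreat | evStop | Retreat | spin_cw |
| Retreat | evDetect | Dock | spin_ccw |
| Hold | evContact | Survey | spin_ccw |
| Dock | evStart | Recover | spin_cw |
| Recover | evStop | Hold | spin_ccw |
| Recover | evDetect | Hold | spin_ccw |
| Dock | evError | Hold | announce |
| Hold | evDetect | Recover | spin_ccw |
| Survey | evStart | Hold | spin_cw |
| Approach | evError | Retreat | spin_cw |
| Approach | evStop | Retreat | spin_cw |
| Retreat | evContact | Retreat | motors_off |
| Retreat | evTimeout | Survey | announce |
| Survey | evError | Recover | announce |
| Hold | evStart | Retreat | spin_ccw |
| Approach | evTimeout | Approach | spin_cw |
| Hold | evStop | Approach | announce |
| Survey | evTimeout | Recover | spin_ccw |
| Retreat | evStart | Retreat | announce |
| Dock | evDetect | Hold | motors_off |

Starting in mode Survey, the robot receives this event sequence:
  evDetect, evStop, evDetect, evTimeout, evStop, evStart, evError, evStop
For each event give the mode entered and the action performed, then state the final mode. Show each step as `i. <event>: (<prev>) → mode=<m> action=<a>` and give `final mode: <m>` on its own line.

1. evDetect: (Survey) → mode=Hold action=announce
2. evStop: (Hold) → mode=Approach action=announce
3. evDetect: (Approach) → mode=Recover action=announce
4. evTimeout: (Recover) → mode=Recover action=spin_ccw
5. evStop: (Recover) → mode=Hold action=spin_ccw
6. evStart: (Hold) → mode=Retreat action=spin_ccw
7. evError: (Retreat) → mode=Recover action=spin_ccw
8. evStop: (Recover) → mode=Hold action=spin_ccw

final mode: Hold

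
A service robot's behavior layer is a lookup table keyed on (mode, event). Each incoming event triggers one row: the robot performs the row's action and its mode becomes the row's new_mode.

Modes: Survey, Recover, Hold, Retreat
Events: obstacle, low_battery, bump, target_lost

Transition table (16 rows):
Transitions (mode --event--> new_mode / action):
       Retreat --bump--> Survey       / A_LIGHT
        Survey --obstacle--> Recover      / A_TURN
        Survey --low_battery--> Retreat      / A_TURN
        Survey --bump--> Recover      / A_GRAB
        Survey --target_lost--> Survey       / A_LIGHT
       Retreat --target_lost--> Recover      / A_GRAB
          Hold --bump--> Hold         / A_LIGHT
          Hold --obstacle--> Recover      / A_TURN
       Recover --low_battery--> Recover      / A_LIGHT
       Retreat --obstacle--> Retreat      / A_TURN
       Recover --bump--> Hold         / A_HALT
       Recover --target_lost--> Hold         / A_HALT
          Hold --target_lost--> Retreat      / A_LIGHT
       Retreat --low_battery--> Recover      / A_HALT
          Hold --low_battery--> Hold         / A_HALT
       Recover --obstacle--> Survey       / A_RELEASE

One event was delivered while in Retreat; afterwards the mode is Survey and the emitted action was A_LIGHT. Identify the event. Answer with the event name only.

bump

try obstacle: (Retreat, obstacle) → (Retreat, A_TURN)
try low_battery: (Retreat, low_battery) → (Recover, A_HALT)
try bump: (Retreat, bump) → (Survey, A_LIGHT)  ← matches
try target_lost: (Retreat, target_lost) → (Recover, A_GRAB)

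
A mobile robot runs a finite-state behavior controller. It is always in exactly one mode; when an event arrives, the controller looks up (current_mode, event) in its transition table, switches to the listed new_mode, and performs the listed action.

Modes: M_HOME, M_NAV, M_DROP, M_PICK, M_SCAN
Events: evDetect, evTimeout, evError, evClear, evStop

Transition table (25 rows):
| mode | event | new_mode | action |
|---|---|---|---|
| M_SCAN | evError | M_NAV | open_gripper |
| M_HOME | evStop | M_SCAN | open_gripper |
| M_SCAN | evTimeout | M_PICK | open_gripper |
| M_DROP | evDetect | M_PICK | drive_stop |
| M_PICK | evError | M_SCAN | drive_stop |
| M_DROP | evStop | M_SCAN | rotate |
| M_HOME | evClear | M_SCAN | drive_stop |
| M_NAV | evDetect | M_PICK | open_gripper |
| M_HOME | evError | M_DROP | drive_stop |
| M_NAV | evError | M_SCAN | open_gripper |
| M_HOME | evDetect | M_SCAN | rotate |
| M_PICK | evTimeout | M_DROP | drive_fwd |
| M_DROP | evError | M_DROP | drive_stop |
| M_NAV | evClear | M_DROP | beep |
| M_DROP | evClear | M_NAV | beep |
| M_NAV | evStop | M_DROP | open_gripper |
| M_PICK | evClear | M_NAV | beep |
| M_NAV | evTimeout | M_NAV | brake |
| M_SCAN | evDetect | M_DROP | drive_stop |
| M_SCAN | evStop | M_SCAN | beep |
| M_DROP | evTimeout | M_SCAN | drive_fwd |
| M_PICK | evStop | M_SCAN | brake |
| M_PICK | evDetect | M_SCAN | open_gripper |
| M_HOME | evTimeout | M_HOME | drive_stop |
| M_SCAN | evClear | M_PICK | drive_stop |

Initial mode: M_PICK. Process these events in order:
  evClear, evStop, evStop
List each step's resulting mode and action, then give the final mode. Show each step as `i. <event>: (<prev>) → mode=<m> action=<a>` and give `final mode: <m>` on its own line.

final mode: M_SCAN

1. evClear: (M_PICK) → mode=M_NAV action=beep
2. evStop: (M_NAV) → mode=M_DROP action=open_gripper
3. evStop: (M_DROP) → mode=M_SCAN action=rotate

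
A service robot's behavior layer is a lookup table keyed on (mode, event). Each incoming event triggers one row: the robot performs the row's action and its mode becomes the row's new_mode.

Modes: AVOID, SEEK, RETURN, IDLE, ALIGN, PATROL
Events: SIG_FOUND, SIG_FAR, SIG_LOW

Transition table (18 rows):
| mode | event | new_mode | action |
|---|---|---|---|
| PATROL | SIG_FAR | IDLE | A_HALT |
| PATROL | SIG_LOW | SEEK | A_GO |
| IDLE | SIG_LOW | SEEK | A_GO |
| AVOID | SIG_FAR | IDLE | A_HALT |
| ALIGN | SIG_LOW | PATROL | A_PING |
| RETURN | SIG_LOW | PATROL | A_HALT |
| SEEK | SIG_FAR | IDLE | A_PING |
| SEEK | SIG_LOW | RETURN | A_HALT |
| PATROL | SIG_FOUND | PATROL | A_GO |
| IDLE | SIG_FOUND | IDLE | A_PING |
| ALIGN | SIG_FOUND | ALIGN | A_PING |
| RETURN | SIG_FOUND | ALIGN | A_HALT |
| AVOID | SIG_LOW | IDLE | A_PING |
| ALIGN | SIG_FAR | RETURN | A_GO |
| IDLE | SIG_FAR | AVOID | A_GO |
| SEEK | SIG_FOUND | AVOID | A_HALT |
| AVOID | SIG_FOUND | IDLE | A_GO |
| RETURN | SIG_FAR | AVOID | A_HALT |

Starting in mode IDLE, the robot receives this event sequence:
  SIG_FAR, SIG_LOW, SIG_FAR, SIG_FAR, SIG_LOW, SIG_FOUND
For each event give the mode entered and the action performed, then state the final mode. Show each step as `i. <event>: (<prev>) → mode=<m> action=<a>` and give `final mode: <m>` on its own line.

final mode: AVOID

1. SIG_FAR: (IDLE) → mode=AVOID action=A_GO
2. SIG_LOW: (AVOID) → mode=IDLE action=A_PING
3. SIG_FAR: (IDLE) → mode=AVOID action=A_GO
4. SIG_FAR: (AVOID) → mode=IDLE action=A_HALT
5. SIG_LOW: (IDLE) → mode=SEEK action=A_GO
6. SIG_FOUND: (SEEK) → mode=AVOID action=A_HALT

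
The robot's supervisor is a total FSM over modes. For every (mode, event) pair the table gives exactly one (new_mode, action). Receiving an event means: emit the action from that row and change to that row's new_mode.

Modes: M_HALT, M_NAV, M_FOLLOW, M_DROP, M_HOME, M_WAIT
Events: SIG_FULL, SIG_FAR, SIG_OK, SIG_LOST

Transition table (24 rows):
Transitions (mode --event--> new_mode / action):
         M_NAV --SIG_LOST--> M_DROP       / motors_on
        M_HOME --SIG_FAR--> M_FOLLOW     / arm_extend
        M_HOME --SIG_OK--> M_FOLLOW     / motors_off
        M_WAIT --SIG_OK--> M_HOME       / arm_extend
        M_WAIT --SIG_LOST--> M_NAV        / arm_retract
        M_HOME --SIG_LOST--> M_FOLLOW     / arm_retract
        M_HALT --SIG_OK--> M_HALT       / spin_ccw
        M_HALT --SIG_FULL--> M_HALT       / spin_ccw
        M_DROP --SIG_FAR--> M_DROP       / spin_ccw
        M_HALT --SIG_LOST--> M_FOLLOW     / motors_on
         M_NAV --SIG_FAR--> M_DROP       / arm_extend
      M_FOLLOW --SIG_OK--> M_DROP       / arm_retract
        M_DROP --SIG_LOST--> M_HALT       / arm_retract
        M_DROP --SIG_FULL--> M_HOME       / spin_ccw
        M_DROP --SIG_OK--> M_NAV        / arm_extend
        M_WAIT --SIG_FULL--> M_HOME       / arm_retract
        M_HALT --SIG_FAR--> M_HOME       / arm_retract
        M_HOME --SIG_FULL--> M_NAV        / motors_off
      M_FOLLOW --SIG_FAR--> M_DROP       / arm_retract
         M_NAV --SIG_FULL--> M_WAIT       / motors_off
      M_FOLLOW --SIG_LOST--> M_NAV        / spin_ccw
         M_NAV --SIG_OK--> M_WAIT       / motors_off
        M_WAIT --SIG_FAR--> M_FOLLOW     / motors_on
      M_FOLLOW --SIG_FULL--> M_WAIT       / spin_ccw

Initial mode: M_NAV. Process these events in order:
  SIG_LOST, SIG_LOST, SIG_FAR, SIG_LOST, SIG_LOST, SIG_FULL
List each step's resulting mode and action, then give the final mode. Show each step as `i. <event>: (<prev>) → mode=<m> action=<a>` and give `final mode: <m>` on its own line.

1. SIG_LOST: (M_NAV) → mode=M_DROP action=motors_on
2. SIG_LOST: (M_DROP) → mode=M_HALT action=arm_retract
3. SIG_FAR: (M_HALT) → mode=M_HOME action=arm_retract
4. SIG_LOST: (M_HOME) → mode=M_FOLLOW action=arm_retract
5. SIG_LOST: (M_FOLLOW) → mode=M_NAV action=spin_ccw
6. SIG_FULL: (M_NAV) → mode=M_WAIT action=motors_off

final mode: M_WAIT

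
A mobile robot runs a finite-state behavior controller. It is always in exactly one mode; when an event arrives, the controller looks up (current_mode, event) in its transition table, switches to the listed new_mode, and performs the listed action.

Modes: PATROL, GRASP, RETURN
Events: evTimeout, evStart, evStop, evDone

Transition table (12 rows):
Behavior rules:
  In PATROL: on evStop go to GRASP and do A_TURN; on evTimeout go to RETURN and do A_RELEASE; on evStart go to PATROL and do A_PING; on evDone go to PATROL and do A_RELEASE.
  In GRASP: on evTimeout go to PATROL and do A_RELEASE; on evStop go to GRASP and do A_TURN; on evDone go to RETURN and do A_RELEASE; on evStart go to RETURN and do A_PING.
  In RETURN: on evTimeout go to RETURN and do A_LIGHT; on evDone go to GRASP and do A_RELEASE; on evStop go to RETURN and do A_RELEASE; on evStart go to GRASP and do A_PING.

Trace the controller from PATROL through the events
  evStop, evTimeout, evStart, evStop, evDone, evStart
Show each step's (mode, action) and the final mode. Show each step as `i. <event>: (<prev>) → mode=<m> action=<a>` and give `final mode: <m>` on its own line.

1. evStop: (PATROL) → mode=GRASP action=A_TURN
2. evTimeout: (GRASP) → mode=PATROL action=A_RELEASE
3. evStart: (PATROL) → mode=PATROL action=A_PING
4. evStop: (PATROL) → mode=GRASP action=A_TURN
5. evDone: (GRASP) → mode=RETURN action=A_RELEASE
6. evStart: (RETURN) → mode=GRASP action=A_PING

final mode: GRASP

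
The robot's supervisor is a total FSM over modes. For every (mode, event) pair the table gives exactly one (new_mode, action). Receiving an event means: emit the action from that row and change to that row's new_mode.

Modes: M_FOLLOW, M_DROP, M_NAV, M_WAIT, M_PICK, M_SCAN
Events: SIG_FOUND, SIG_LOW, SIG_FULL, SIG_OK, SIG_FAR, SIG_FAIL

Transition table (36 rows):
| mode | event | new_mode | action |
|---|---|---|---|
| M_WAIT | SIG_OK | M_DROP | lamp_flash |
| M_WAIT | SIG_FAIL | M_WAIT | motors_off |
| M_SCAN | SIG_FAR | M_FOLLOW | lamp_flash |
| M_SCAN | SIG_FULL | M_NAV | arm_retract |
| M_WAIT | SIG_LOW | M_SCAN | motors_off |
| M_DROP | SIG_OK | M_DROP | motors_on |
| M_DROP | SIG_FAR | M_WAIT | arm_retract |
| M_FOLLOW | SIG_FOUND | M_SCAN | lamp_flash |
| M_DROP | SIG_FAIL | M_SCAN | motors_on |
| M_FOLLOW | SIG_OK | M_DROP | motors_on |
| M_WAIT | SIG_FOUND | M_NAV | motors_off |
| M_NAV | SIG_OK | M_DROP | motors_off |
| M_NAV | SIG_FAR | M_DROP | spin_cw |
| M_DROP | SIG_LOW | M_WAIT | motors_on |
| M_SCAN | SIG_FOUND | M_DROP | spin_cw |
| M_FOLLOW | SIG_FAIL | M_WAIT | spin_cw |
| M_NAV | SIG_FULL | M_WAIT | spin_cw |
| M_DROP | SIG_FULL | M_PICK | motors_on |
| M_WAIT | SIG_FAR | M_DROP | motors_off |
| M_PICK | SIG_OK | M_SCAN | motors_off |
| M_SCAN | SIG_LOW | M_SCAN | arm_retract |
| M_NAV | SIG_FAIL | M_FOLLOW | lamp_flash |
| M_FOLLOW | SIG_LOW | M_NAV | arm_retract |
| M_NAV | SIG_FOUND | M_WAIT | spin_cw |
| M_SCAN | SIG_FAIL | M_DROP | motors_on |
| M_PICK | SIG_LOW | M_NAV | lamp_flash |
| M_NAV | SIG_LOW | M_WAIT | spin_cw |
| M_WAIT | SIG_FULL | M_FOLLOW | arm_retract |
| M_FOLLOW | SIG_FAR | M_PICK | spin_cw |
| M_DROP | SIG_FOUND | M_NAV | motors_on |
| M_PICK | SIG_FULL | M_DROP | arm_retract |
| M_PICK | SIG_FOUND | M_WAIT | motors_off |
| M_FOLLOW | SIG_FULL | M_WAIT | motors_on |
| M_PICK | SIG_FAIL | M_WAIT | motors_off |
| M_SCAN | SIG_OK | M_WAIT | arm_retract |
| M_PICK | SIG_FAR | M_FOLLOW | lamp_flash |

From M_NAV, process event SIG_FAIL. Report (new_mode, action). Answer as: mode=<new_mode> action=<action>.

mode=M_FOLLOW action=lamp_flash

current mode = M_NAV; filter table to that mode:
  (M_NAV, SIG_OK) → (M_DROP, motors_off)
  (M_NAV, SIG_FAR) → (M_DROP, spin_cw)
  (M_NAV, SIG_FULL) → (M_WAIT, spin_cw)
  (M_NAV, SIG_FAIL) → (M_FOLLOW, lamp_flash)  ← event matches
  (M_NAV, SIG_FOUND) → (M_WAIT, spin_cw)
  (M_NAV, SIG_LOW) → (M_WAIT, spin_cw)
event = SIG_FAIL selects (M_FOLLOW, lamp_flash)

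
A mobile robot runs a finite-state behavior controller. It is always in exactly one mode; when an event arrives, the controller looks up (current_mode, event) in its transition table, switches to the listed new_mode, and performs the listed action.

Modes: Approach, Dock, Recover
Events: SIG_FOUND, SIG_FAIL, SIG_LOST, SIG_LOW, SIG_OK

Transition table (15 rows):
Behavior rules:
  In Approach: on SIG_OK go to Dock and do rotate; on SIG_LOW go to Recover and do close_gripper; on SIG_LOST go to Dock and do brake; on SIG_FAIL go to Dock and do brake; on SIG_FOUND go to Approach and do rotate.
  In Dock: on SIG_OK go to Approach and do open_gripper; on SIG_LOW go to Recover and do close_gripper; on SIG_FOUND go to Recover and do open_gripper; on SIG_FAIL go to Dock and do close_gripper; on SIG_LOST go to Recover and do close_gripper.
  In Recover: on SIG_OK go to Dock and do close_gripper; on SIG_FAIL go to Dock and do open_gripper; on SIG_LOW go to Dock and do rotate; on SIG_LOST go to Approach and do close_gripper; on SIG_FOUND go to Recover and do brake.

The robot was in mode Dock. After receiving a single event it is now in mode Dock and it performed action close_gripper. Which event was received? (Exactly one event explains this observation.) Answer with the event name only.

SIG_FAIL

try SIG_FOUND: (Dock, SIG_FOUND) → (Recover, open_gripper)
try SIG_FAIL: (Dock, SIG_FAIL) → (Dock, close_gripper)  ← matches
try SIG_LOST: (Dock, SIG_LOST) → (Recover, close_gripper)
try SIG_LOW: (Dock, SIG_LOW) → (Recover, close_gripper)
try SIG_OK: (Dock, SIG_OK) → (Approach, open_gripper)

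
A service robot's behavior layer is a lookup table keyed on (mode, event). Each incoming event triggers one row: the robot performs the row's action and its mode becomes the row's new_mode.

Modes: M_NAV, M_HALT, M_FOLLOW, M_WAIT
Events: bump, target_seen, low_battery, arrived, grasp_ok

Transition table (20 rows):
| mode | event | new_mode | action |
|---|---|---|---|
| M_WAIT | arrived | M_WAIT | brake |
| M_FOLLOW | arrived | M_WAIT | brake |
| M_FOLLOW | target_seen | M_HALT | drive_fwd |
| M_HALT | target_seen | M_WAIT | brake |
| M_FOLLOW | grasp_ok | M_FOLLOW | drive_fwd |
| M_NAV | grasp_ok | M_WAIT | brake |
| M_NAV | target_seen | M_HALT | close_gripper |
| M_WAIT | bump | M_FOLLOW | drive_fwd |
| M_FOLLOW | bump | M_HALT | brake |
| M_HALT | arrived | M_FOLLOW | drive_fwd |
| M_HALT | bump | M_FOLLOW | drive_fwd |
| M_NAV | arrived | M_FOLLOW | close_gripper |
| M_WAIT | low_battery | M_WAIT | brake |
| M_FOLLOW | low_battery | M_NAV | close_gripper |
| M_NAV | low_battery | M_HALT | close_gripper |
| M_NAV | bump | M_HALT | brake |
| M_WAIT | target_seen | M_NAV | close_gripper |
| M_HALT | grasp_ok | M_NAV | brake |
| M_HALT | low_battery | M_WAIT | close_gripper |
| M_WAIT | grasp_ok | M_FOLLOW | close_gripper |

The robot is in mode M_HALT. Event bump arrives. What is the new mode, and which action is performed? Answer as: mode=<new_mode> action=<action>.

current mode = M_HALT; filter table to that mode:
  (M_HALT, target_seen) → (M_WAIT, brake)
  (M_HALT, arrived) → (M_FOLLOW, drive_fwd)
  (M_HALT, bump) → (M_FOLLOW, drive_fwd)  ← event matches
  (M_HALT, grasp_ok) → (M_NAV, brake)
  (M_HALT, low_battery) → (M_WAIT, close_gripper)
event = bump selects (M_FOLLOW, drive_fwd)

mode=M_FOLLOW action=drive_fwd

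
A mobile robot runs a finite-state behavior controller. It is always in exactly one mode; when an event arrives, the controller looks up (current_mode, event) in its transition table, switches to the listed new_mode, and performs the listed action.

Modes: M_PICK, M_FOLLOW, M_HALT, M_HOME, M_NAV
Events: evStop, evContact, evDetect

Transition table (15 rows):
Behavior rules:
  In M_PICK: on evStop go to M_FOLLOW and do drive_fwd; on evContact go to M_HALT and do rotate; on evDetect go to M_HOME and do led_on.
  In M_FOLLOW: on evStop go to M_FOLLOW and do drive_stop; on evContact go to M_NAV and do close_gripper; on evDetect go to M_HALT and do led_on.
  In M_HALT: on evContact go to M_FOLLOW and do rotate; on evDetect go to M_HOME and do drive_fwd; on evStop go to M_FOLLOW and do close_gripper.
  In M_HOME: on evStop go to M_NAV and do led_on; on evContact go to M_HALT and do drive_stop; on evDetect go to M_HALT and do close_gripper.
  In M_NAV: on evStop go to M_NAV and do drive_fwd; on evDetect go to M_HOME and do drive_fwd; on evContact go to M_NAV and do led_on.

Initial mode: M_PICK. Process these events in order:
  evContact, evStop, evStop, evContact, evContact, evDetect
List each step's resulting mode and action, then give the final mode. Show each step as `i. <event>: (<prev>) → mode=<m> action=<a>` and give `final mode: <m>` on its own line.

1. evContact: (M_PICK) → mode=M_HALT action=rotate
2. evStop: (M_HALT) → mode=M_FOLLOW action=close_gripper
3. evStop: (M_FOLLOW) → mode=M_FOLLOW action=drive_stop
4. evContact: (M_FOLLOW) → mode=M_NAV action=close_gripper
5. evContact: (M_NAV) → mode=M_NAV action=led_on
6. evDetect: (M_NAV) → mode=M_HOME action=drive_fwd

final mode: M_HOME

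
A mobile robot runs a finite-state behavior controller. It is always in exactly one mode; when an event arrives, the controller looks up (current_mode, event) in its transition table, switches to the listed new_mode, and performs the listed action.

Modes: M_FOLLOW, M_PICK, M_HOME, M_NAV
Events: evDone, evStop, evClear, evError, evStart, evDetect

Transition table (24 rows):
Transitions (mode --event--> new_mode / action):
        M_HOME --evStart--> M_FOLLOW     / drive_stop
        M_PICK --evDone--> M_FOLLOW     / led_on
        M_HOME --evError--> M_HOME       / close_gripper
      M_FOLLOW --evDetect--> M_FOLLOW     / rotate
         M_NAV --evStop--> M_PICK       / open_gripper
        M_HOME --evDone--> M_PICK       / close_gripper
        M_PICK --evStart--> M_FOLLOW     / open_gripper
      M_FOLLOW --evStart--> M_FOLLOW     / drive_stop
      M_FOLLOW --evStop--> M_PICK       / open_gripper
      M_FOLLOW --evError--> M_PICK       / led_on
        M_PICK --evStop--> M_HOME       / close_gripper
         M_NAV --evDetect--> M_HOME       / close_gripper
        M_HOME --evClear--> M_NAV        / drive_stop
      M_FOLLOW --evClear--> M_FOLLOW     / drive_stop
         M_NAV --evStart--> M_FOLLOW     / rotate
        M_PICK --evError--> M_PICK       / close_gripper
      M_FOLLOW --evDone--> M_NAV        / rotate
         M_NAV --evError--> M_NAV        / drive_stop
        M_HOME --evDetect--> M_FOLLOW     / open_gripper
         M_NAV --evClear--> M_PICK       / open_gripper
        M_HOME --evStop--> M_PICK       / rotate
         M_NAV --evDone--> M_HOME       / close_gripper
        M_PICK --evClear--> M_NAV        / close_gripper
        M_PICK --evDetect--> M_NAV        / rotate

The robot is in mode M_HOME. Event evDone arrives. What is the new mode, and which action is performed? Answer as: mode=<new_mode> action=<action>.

current mode = M_HOME; filter table to that mode:
  (M_HOME, evStart) → (M_FOLLOW, drive_stop)
  (M_HOME, evError) → (M_HOME, close_gripper)
  (M_HOME, evDone) → (M_PICK, close_gripper)  ← event matches
  (M_HOME, evClear) → (M_NAV, drive_stop)
  (M_HOME, evDetect) → (M_FOLLOW, open_gripper)
  (M_HOME, evStop) → (M_PICK, rotate)
event = evDone selects (M_PICK, close_gripper)

mode=M_PICK action=close_gripper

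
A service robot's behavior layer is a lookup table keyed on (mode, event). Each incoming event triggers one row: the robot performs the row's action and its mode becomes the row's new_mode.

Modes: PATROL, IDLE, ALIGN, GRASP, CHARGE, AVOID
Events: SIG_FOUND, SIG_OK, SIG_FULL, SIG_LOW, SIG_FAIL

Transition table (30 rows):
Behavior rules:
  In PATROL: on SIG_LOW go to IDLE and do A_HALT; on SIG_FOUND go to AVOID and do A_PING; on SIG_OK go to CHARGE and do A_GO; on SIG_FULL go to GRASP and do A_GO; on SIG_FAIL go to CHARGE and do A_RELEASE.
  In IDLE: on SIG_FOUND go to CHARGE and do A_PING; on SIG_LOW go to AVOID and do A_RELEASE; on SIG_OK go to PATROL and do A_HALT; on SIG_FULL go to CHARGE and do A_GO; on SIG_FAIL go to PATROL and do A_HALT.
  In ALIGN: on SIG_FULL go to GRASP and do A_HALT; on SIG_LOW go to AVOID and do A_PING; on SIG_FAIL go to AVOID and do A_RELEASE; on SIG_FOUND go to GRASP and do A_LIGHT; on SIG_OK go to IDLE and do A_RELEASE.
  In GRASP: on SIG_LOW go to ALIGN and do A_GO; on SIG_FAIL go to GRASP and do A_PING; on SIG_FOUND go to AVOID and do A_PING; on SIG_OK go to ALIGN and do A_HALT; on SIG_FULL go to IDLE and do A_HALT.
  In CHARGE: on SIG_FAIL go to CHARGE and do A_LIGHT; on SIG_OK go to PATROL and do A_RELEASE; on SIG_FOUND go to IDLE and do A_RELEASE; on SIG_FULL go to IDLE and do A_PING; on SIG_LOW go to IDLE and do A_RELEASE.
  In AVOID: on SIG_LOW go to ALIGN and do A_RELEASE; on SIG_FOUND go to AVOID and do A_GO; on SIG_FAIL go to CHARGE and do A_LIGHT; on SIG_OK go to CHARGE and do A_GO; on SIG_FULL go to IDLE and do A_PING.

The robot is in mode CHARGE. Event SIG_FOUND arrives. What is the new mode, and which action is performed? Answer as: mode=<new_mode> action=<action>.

current mode = CHARGE; filter table to that mode:
  (CHARGE, SIG_FAIL) → (CHARGE, A_LIGHT)
  (CHARGE, SIG_OK) → (PATROL, A_RELEASE)
  (CHARGE, SIG_FOUND) → (IDLE, A_RELEASE)  ← event matches
  (CHARGE, SIG_FULL) → (IDLE, A_PING)
  (CHARGE, SIG_LOW) → (IDLE, A_RELEASE)
event = SIG_FOUND selects (IDLE, A_RELEASE)

mode=IDLE action=A_RELEASE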